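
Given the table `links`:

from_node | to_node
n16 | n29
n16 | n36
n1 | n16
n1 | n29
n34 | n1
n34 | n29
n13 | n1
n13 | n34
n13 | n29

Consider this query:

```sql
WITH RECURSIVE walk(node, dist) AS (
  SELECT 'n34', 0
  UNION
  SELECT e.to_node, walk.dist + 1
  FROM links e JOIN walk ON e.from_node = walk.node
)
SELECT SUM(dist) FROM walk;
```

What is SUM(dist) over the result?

12

Base: (n34, dist=0).
Iteration 1: edges from {n34} -> (n1, dist=1), (n29, dist=1).
Iteration 2: edges from {n1,n29} -> (n16, dist=2), (n29, dist=2).
Iteration 3: edges from {n16,n29} -> (n29, dist=3), (n36, dist=3).
Iteration 4: no outgoing edges from {n29,n36}; recursion stops.
SUM(dist) = 0 + 1 + 1 + 2 + 2 + 3 + 3 = 12.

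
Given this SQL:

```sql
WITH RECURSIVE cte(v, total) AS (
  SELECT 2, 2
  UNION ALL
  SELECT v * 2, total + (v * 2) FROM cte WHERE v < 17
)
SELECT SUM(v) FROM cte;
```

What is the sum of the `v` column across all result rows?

Base: v=2, total=2.
Iteration 1: 2 < 17 holds -> v = 2 * 2 = 4, total = 2 + 4 = 6.
Iteration 2: 4 < 17 holds -> v = 4 * 2 = 8, total = 6 + 8 = 14.
Iteration 3: 8 < 17 holds -> v = 8 * 2 = 16, total = 14 + 16 = 30.
Iteration 4: 16 < 17 holds -> v = 16 * 2 = 32, total = 30 + 32 = 62.
Iteration 5: 32 < 17 fails; recursion stops.
SUM(v) = 2 + 4 + 8 + 16 + 32 = 62.

62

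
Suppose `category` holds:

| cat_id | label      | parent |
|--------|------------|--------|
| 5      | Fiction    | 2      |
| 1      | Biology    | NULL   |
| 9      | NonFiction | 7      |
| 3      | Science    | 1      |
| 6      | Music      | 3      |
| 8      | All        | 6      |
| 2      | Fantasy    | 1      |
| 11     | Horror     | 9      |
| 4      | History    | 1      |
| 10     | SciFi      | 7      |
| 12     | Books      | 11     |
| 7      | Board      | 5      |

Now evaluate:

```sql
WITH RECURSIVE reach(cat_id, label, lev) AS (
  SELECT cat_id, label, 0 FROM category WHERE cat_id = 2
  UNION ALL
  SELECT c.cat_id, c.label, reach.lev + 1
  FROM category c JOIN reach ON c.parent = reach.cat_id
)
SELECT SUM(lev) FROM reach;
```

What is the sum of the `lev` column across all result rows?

Base: cat_id=2 (Fantasy) at lev 0.
Iteration 1: rows with parent in {2} -> Fiction (id 5, lev 1).
Iteration 2: rows with parent in {5} -> Board (id 7, lev 2).
Iteration 3: rows with parent in {7} -> NonFiction (id 9, lev 3), SciFi (id 10, lev 3).
Iteration 4: rows with parent in {9,10} -> Horror (id 11, lev 4).
Iteration 5: rows with parent in {11} -> Books (id 12, lev 5).
Iteration 6: no rows with parent in {12}; recursion stops.
SUM(lev) = 0 + 1 + 2 + 3 + 3 + 4 + 5 = 18.

18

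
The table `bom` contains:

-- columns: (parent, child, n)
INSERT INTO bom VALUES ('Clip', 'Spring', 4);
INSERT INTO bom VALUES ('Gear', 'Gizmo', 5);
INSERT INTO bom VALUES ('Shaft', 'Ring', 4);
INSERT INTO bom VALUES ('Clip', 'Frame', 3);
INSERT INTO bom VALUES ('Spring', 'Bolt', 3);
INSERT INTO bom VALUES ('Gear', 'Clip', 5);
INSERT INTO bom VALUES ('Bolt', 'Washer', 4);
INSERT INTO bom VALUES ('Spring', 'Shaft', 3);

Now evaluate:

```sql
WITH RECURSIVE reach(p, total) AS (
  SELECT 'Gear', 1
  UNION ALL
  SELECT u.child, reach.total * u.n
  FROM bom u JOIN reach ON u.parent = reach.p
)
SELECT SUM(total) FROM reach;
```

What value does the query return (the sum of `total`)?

646

Base: (Gear, total=1).
Iteration 1: components of {Gear} -> Clip = 1*5 = 5, Gizmo = 1*5 = 5.
Iteration 2: components of {Clip,Gizmo} -> Frame = 5*3 = 15, Spring = 5*4 = 20.
Iteration 3: components of {Frame,Spring} -> Bolt = 20*3 = 60, Shaft = 20*3 = 60.
Iteration 4: components of {Bolt,Shaft} -> Ring = 60*4 = 240, Washer = 60*4 = 240.
Iteration 5: no further components; recursion stops.
SUM(total) = 1 + 5 + 5 + 20 + 15 + 60 + 60 + 240 + 240 = 646.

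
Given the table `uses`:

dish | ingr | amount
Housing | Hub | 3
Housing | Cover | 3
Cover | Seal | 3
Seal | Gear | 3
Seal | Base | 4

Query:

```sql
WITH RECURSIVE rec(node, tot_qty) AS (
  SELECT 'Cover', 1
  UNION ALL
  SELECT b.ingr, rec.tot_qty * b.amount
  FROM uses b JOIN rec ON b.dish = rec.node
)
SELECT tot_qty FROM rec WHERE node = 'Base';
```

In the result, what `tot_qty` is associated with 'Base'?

12

Base: (Cover, tot_qty=1).
Iteration 1: components of {Cover} -> Seal = 1*3 = 3.
Iteration 2: components of {Seal} -> Base = 3*4 = 12, Gear = 3*3 = 9.
Iteration 3: no further components; recursion stops.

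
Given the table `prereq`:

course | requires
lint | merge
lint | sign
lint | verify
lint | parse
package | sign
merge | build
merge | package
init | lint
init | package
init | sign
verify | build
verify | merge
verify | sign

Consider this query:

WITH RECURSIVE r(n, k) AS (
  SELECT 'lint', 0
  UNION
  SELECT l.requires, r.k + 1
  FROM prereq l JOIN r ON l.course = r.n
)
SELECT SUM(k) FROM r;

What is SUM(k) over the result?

25

Base: (lint, k=0).
Iteration 1: edges from {lint} -> (merge, k=1), (parse, k=1), (sign, k=1), (verify, k=1).
Iteration 2: edges from {merge,parse,sign,verify} -> (build, k=2), (merge, k=2), (package, k=2), (sign, k=2). [UNION drops 1 duplicate row(s)]
Iteration 3: edges from {build,merge,package,sign} -> (build, k=3), (package, k=3), (sign, k=3).
Iteration 4: edges from {build,package,sign} -> (sign, k=4).
Iteration 5: no outgoing edges from {sign}; recursion stops.
SUM(k) = 0 + 1 + 1 + 1 + 1 + 2 + 2 + 2 + 2 + 3 + 3 + 3 + 4 = 25.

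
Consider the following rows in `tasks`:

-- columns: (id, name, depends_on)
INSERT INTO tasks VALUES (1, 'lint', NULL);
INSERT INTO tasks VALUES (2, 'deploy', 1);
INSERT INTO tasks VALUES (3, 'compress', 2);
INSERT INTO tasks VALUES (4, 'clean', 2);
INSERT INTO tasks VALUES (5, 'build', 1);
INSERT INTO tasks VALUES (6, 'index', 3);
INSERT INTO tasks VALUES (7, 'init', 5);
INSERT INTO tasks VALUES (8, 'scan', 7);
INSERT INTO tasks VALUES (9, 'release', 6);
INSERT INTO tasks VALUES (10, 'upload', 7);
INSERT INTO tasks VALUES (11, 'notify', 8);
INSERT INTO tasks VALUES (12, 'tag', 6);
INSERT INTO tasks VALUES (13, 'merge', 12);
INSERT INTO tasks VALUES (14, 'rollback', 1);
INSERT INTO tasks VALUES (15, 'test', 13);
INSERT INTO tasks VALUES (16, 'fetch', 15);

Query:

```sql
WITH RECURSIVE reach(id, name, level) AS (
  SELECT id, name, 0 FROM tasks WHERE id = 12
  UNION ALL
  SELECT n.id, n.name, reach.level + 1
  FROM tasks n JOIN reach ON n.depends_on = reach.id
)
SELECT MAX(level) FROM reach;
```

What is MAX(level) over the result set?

3

Base: id=12 (tag) at level 0.
Iteration 1: rows with depends_on in {12} -> merge (id 13, level 1).
Iteration 2: rows with depends_on in {13} -> test (id 15, level 2).
Iteration 3: rows with depends_on in {15} -> fetch (id 16, level 3).
Iteration 4: no rows with depends_on in {16}; recursion stops.
level values: 0, 1, 2, 3; the maximum is 3.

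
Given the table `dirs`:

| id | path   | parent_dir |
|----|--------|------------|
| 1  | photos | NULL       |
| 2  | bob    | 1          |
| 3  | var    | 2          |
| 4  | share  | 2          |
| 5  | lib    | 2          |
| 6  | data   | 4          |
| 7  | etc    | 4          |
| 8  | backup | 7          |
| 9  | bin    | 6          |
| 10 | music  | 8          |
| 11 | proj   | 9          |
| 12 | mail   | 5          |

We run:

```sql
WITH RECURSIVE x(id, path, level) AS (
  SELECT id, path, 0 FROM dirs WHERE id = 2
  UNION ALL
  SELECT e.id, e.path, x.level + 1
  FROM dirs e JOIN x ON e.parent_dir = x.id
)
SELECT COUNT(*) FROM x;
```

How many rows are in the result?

Base: id=2 (bob) at level 0.
Iteration 1: rows with parent_dir in {2} -> var (id 3, level 1), share (id 4, level 1), lib (id 5, level 1).
Iteration 2: rows with parent_dir in {3,4,5} -> data (id 6, level 2), etc (id 7, level 2), mail (id 12, level 2).
Iteration 3: rows with parent_dir in {6,7,12} -> backup (id 8, level 3), bin (id 9, level 3).
Iteration 4: rows with parent_dir in {8,9} -> music (id 10, level 4), proj (id 11, level 4).
Iteration 5: no rows with parent_dir in {10,11}; recursion stops.
Total rows emitted: 11.

11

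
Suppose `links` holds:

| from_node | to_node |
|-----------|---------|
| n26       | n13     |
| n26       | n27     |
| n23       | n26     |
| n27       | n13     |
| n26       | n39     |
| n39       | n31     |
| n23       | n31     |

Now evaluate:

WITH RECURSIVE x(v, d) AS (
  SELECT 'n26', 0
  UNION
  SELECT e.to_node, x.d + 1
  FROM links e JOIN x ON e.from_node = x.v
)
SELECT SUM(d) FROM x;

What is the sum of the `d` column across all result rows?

7

Base: (n26, d=0).
Iteration 1: edges from {n26} -> (n13, d=1), (n27, d=1), (n39, d=1).
Iteration 2: edges from {n13,n27,n39} -> (n13, d=2), (n31, d=2).
Iteration 3: no outgoing edges from {n13,n31}; recursion stops.
SUM(d) = 0 + 1 + 1 + 1 + 2 + 2 = 7.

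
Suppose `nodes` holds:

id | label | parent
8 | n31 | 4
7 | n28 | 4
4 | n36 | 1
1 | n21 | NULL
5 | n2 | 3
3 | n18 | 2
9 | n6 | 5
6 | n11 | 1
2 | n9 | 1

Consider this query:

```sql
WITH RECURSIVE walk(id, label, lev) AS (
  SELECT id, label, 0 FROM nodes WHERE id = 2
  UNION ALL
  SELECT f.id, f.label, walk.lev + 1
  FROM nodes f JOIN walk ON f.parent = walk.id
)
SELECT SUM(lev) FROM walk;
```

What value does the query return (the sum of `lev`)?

Base: id=2 (n9) at lev 0.
Iteration 1: rows with parent in {2} -> n18 (id 3, lev 1).
Iteration 2: rows with parent in {3} -> n2 (id 5, lev 2).
Iteration 3: rows with parent in {5} -> n6 (id 9, lev 3).
Iteration 4: no rows with parent in {9}; recursion stops.
SUM(lev) = 0 + 1 + 2 + 3 = 6.

6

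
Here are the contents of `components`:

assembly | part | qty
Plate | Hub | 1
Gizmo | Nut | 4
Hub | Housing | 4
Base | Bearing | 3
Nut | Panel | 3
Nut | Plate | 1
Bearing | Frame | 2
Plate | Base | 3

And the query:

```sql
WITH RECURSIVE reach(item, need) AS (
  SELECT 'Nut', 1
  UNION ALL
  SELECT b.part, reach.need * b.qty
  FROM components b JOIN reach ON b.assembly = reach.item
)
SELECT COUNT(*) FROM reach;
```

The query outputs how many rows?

Base: (Nut, need=1).
Iteration 1: components of {Nut} -> Panel = 1*3 = 3, Plate = 1*1 = 1.
Iteration 2: components of {Panel,Plate} -> Base = 1*3 = 3, Hub = 1*1 = 1.
Iteration 3: components of {Base,Hub} -> Bearing = 3*3 = 9, Housing = 1*4 = 4.
Iteration 4: components of {Bearing,Housing} -> Frame = 9*2 = 18.
Iteration 5: no further components; recursion stops.
Total rows emitted: 8.

8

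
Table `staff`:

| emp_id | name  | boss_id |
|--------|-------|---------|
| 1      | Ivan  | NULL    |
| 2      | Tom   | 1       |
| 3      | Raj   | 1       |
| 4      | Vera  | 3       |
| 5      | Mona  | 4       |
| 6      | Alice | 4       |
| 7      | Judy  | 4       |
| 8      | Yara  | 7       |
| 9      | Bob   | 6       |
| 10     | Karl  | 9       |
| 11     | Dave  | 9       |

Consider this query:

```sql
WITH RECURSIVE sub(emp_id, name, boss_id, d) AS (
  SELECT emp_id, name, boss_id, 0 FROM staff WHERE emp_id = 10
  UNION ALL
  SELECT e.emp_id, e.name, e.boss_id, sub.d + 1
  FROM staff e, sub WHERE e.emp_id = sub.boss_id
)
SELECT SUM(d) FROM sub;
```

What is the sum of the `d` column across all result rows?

15

Base: emp_id=10 (Karl), boss_id=9, d 0.
Iteration 1: join on emp_id=9 -> Bob (id 9, boss_id=6, d 1).
Iteration 2: join on emp_id=6 -> Alice (id 6, boss_id=4, d 2).
Iteration 3: join on emp_id=4 -> Vera (id 4, boss_id=3, d 3).
Iteration 4: join on emp_id=3 -> Raj (id 3, boss_id=1, d 4).
Iteration 5: join on emp_id=1 -> Ivan (id 1, boss_id=NULL, d 5).
Iteration 6: boss_id is NULL; no match; recursion stops.
SUM(d) = 0 + 1 + 2 + 3 + 4 + 5 = 15.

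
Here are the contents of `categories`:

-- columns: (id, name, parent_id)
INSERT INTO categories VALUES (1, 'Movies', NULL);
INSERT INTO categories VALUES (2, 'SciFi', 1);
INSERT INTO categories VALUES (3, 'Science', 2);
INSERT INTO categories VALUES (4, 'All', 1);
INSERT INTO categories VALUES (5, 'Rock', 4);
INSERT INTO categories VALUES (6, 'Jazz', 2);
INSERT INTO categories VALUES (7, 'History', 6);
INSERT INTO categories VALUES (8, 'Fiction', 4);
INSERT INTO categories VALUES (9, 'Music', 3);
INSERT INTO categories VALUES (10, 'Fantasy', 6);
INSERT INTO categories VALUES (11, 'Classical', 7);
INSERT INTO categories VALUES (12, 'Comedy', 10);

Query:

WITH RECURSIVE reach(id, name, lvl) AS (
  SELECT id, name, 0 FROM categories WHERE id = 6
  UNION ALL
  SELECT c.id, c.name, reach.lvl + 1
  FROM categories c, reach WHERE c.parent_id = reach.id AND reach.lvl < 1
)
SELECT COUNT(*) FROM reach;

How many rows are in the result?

Base: id=6 (Jazz) at lvl 0.
Iteration 1: rows with parent_id in {6} -> History (id 7, lvl 1), Fantasy (id 10, lvl 1).
Iteration 2: lvl < 1 fails for all current rows; recursion stops.
Total rows emitted: 3.

3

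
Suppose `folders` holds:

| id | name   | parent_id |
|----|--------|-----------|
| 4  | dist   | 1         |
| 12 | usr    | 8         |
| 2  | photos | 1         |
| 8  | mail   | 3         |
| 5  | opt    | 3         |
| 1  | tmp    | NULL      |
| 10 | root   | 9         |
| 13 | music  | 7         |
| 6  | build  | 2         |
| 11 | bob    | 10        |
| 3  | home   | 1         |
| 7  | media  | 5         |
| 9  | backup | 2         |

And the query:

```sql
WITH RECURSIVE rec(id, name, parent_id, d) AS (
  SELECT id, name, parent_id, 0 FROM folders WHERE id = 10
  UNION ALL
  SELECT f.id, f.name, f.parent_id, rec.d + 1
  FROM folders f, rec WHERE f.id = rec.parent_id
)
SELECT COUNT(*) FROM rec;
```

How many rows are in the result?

Base: id=10 (root), parent_id=9, d 0.
Iteration 1: join on id=9 -> backup (id 9, parent_id=2, d 1).
Iteration 2: join on id=2 -> photos (id 2, parent_id=1, d 2).
Iteration 3: join on id=1 -> tmp (id 1, parent_id=NULL, d 3).
Iteration 4: parent_id is NULL; no match; recursion stops.
Total rows emitted: 4.

4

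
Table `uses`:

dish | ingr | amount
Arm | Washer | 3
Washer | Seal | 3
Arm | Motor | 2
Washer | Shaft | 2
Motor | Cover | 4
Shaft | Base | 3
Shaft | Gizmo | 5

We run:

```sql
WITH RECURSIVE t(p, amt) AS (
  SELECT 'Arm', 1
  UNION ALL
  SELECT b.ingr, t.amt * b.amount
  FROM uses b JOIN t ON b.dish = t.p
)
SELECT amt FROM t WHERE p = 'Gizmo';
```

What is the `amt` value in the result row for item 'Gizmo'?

Base: (Arm, amt=1).
Iteration 1: components of {Arm} -> Motor = 1*2 = 2, Washer = 1*3 = 3.
Iteration 2: components of {Motor,Washer} -> Cover = 2*4 = 8, Seal = 3*3 = 9, Shaft = 3*2 = 6.
Iteration 3: components of {Cover,Seal,Shaft} -> Base = 6*3 = 18, Gizmo = 6*5 = 30.
Iteration 4: no further components; recursion stops.

30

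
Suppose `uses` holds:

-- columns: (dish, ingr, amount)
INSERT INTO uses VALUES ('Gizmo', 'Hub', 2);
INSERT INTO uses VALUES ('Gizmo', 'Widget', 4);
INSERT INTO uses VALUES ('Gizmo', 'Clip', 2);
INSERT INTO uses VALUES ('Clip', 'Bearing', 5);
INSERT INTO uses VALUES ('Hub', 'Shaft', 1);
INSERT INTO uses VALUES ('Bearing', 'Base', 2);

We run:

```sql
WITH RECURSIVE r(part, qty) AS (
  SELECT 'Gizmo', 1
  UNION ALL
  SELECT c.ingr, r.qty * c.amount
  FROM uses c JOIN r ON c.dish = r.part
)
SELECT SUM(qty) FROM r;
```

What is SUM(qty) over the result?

41

Base: (Gizmo, qty=1).
Iteration 1: components of {Gizmo} -> Clip = 1*2 = 2, Hub = 1*2 = 2, Widget = 1*4 = 4.
Iteration 2: components of {Clip,Hub,Widget} -> Bearing = 2*5 = 10, Shaft = 2*1 = 2.
Iteration 3: components of {Bearing,Shaft} -> Base = 10*2 = 20.
Iteration 4: no further components; recursion stops.
SUM(qty) = 1 + 2 + 4 + 2 + 2 + 10 + 20 = 41.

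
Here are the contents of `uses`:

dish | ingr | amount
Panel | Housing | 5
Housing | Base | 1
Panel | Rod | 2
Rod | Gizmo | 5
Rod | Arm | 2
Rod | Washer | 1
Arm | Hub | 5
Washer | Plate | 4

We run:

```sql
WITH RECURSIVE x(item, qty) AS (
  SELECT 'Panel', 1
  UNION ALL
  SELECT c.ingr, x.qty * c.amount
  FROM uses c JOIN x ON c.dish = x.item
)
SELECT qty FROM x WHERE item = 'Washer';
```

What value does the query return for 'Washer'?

2

Base: (Panel, qty=1).
Iteration 1: components of {Panel} -> Housing = 1*5 = 5, Rod = 1*2 = 2.
Iteration 2: components of {Housing,Rod} -> Arm = 2*2 = 4, Base = 5*1 = 5, Gizmo = 2*5 = 10, Washer = 2*1 = 2.
Iteration 3: components of {Arm,Base,Gizmo,Washer} -> Hub = 4*5 = 20, Plate = 2*4 = 8.
Iteration 4: no further components; recursion stops.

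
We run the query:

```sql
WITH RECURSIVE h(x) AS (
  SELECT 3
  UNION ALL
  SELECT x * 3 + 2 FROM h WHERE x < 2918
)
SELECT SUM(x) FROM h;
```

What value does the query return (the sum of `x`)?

13112

Base: x=3.
Iteration 1: 3 < 2918 holds -> x = 3 * 3 + 2 = 11.
Iteration 2: 11 < 2918 holds -> x = 11 * 3 + 2 = 35.
Iteration 3: 35 < 2918 holds -> x = 35 * 3 + 2 = 107.
Iteration 4: 107 < 2918 holds -> x = 107 * 3 + 2 = 323.
Iteration 5: 323 < 2918 holds -> x = 323 * 3 + 2 = 971.
Iteration 6: 971 < 2918 holds -> x = 971 * 3 + 2 = 2915.
Iteration 7: 2915 < 2918 holds -> x = 2915 * 3 + 2 = 8747.
Iteration 8: 8747 < 2918 fails; recursion stops.
SUM(x) = 3 + 11 + 35 + 107 + 323 + 971 + 2915 + 8747 = 13112.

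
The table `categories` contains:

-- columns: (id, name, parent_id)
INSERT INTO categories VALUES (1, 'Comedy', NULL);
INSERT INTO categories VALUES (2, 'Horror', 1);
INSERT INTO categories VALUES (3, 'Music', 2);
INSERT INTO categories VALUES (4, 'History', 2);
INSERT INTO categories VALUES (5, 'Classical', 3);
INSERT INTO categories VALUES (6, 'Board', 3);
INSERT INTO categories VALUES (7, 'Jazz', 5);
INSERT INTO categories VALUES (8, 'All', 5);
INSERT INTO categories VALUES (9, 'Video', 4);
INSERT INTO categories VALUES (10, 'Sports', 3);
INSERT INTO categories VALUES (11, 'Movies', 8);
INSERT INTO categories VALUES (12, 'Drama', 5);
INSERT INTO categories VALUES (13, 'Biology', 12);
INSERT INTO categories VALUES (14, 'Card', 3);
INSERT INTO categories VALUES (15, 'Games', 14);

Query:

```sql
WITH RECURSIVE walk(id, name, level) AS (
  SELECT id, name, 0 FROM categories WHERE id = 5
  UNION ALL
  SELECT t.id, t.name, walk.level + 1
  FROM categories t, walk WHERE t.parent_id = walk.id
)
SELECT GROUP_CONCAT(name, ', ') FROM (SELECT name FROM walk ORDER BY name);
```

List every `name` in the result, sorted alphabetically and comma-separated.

Base: id=5 (Classical) at level 0.
Iteration 1: rows with parent_id in {5} -> Jazz (id 7, level 1), All (id 8, level 1), Drama (id 12, level 1).
Iteration 2: rows with parent_id in {7,8,12} -> Movies (id 11, level 2), Biology (id 13, level 2).
Iteration 3: no rows with parent_id in {11,13}; recursion stops.

All, Biology, Classical, Drama, Jazz, Movies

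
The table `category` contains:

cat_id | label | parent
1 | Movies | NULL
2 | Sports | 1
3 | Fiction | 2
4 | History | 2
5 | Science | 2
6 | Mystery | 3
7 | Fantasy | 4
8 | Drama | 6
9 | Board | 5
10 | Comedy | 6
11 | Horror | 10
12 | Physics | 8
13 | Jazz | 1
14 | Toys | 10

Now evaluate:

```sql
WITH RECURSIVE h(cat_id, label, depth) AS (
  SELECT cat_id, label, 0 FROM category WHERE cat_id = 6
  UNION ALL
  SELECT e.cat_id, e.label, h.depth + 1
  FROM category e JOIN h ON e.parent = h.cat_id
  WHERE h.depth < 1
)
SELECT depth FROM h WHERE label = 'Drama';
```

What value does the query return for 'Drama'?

1

Base: cat_id=6 (Mystery) at depth 0.
Iteration 1: rows with parent in {6} -> Drama (id 8, depth 1), Comedy (id 10, depth 1).
Iteration 2: depth < 1 fails for all current rows; recursion stops.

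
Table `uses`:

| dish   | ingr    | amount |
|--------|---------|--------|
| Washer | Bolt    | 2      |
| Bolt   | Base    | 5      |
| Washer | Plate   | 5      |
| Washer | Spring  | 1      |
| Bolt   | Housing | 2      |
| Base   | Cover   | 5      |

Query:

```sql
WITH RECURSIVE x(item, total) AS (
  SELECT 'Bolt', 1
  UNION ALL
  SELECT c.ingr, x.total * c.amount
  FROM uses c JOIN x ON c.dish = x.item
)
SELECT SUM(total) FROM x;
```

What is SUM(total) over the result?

Base: (Bolt, total=1).
Iteration 1: components of {Bolt} -> Base = 1*5 = 5, Housing = 1*2 = 2.
Iteration 2: components of {Base,Housing} -> Cover = 5*5 = 25.
Iteration 3: no further components; recursion stops.
SUM(total) = 1 + 5 + 2 + 25 = 33.

33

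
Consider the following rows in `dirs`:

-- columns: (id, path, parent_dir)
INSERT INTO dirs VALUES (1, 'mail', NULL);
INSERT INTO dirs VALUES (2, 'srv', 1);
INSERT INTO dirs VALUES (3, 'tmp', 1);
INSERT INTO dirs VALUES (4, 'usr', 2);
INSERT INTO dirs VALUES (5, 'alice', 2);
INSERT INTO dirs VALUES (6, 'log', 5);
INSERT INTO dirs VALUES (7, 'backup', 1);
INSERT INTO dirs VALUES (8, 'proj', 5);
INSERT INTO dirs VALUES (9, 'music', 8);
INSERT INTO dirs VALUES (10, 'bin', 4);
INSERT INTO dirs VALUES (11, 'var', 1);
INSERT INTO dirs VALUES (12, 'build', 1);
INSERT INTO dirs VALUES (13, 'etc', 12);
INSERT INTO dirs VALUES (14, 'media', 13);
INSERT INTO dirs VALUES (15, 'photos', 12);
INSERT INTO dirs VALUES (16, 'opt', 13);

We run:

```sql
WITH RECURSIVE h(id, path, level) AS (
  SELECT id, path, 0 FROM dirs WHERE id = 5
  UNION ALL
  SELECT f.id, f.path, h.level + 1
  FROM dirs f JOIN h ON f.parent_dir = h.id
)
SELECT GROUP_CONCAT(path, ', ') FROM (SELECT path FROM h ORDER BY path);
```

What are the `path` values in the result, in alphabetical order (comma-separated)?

alice, log, music, proj

Base: id=5 (alice) at level 0.
Iteration 1: rows with parent_dir in {5} -> log (id 6, level 1), proj (id 8, level 1).
Iteration 2: rows with parent_dir in {6,8} -> music (id 9, level 2).
Iteration 3: no rows with parent_dir in {9}; recursion stops.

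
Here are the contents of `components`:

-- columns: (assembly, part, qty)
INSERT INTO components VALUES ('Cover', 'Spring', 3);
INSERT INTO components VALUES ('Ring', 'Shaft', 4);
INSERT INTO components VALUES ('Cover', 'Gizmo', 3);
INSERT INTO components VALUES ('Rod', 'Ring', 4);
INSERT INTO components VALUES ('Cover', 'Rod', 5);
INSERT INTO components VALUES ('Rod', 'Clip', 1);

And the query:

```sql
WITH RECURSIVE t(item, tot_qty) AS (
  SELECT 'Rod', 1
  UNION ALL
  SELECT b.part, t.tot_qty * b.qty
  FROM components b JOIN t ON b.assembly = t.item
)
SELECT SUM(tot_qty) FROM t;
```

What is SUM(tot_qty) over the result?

22

Base: (Rod, tot_qty=1).
Iteration 1: components of {Rod} -> Clip = 1*1 = 1, Ring = 1*4 = 4.
Iteration 2: components of {Clip,Ring} -> Shaft = 4*4 = 16.
Iteration 3: no further components; recursion stops.
SUM(tot_qty) = 1 + 4 + 1 + 16 = 22.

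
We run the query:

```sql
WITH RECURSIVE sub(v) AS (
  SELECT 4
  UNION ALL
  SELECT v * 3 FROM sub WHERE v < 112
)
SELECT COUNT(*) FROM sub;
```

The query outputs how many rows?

5

Base: v=4.
Iteration 1: 4 < 112 holds -> v = 4 * 3 = 12.
Iteration 2: 12 < 112 holds -> v = 12 * 3 = 36.
Iteration 3: 36 < 112 holds -> v = 36 * 3 = 108.
Iteration 4: 108 < 112 holds -> v = 108 * 3 = 324.
Iteration 5: 324 < 112 fails; recursion stops.
Total rows emitted: 5.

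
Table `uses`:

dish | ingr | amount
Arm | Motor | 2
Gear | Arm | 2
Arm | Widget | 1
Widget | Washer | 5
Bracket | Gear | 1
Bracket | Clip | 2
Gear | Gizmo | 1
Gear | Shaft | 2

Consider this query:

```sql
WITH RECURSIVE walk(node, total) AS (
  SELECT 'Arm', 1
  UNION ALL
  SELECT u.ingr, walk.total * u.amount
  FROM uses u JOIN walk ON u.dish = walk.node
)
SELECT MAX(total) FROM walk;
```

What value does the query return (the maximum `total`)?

Base: (Arm, total=1).
Iteration 1: components of {Arm} -> Motor = 1*2 = 2, Widget = 1*1 = 1.
Iteration 2: components of {Motor,Widget} -> Washer = 1*5 = 5.
Iteration 3: no further components; recursion stops.
total values: 1, 2, 1, 5; the maximum is 5.

5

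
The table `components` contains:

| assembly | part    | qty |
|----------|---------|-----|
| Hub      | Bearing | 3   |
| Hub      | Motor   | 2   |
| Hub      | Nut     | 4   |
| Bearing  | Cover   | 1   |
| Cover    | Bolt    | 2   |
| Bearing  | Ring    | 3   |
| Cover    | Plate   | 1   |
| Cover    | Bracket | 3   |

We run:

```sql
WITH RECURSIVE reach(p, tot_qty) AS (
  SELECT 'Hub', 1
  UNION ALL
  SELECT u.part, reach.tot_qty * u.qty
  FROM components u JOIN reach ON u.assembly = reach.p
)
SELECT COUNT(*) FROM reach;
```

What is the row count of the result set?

9

Base: (Hub, tot_qty=1).
Iteration 1: components of {Hub} -> Bearing = 1*3 = 3, Motor = 1*2 = 2, Nut = 1*4 = 4.
Iteration 2: components of {Bearing,Motor,Nut} -> Cover = 3*1 = 3, Ring = 3*3 = 9.
Iteration 3: components of {Cover,Ring} -> Bolt = 3*2 = 6, Bracket = 3*3 = 9, Plate = 3*1 = 3.
Iteration 4: no further components; recursion stops.
Total rows emitted: 9.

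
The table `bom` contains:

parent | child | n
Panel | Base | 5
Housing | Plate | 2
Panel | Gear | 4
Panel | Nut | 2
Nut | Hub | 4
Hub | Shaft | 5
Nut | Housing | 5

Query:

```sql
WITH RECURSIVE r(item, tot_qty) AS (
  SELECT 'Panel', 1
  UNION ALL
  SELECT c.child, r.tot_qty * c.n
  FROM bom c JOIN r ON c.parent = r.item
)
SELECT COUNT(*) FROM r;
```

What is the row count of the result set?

Base: (Panel, tot_qty=1).
Iteration 1: components of {Panel} -> Base = 1*5 = 5, Gear = 1*4 = 4, Nut = 1*2 = 2.
Iteration 2: components of {Base,Gear,Nut} -> Housing = 2*5 = 10, Hub = 2*4 = 8.
Iteration 3: components of {Housing,Hub} -> Plate = 10*2 = 20, Shaft = 8*5 = 40.
Iteration 4: no further components; recursion stops.
Total rows emitted: 8.

8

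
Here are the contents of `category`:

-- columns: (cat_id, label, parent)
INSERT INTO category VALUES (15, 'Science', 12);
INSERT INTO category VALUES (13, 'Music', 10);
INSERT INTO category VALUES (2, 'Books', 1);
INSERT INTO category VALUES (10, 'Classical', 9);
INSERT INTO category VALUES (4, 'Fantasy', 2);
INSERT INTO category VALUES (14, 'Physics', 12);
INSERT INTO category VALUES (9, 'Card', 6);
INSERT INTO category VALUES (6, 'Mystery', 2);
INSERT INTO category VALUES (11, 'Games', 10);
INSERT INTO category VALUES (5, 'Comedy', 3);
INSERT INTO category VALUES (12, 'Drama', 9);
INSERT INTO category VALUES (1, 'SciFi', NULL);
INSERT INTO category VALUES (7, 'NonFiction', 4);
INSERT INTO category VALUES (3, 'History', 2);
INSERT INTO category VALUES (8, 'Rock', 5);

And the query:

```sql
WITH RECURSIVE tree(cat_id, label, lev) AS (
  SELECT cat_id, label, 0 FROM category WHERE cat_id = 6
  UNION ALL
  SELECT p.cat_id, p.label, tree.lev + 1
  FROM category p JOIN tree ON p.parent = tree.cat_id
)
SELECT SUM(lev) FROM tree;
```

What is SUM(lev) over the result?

17

Base: cat_id=6 (Mystery) at lev 0.
Iteration 1: rows with parent in {6} -> Card (id 9, lev 1).
Iteration 2: rows with parent in {9} -> Classical (id 10, lev 2), Drama (id 12, lev 2).
Iteration 3: rows with parent in {10,12} -> Games (id 11, lev 3), Music (id 13, lev 3), Physics (id 14, lev 3), Science (id 15, lev 3).
Iteration 4: no rows with parent in {11,13,14,15}; recursion stops.
SUM(lev) = 0 + 1 + 2 + 2 + 3 + 3 + 3 + 3 = 17.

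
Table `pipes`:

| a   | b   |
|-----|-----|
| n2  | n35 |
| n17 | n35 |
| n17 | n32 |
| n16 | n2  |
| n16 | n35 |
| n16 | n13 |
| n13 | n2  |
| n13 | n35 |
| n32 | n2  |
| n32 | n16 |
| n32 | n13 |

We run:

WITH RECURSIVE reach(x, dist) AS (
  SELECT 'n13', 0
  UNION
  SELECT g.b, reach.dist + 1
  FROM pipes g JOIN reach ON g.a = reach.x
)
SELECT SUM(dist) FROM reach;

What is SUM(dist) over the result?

Base: (n13, dist=0).
Iteration 1: edges from {n13} -> (n2, dist=1), (n35, dist=1).
Iteration 2: edges from {n2,n35} -> (n35, dist=2).
Iteration 3: no outgoing edges from {n35}; recursion stops.
SUM(dist) = 0 + 1 + 1 + 2 = 4.

4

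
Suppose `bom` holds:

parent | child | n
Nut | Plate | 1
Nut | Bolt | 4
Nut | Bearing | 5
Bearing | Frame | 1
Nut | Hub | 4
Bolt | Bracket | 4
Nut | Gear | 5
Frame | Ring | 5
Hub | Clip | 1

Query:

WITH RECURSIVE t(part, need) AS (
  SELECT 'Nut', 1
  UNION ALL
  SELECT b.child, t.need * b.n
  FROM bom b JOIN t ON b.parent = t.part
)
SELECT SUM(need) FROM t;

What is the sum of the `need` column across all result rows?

Base: (Nut, need=1).
Iteration 1: components of {Nut} -> Bearing = 1*5 = 5, Bolt = 1*4 = 4, Gear = 1*5 = 5, Hub = 1*4 = 4, Plate = 1*1 = 1.
Iteration 2: components of {Bearing,Bolt,Gear,Hub,Plate} -> Bracket = 4*4 = 16, Clip = 4*1 = 4, Frame = 5*1 = 5.
Iteration 3: components of {Bracket,Clip,Frame} -> Ring = 5*5 = 25.
Iteration 4: no further components; recursion stops.
SUM(need) = 1 + 1 + 4 + 5 + 4 + 5 + 16 + 5 + 4 + 25 = 70.

70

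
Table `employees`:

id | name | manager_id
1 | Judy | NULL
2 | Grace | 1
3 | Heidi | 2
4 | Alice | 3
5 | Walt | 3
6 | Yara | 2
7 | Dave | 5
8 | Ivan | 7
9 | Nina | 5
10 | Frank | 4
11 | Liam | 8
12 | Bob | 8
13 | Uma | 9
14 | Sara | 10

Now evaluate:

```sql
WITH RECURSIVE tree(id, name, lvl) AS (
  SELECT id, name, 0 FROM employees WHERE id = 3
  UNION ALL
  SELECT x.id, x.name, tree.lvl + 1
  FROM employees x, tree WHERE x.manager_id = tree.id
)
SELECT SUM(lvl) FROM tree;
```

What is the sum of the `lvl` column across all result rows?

Base: id=3 (Heidi) at lvl 0.
Iteration 1: rows with manager_id in {3} -> Alice (id 4, lvl 1), Walt (id 5, lvl 1).
Iteration 2: rows with manager_id in {4,5} -> Dave (id 7, lvl 2), Nina (id 9, lvl 2), Frank (id 10, lvl 2).
Iteration 3: rows with manager_id in {7,9,10} -> Ivan (id 8, lvl 3), Uma (id 13, lvl 3), Sara (id 14, lvl 3).
Iteration 4: rows with manager_id in {8,13,14} -> Liam (id 11, lvl 4), Bob (id 12, lvl 4).
Iteration 5: no rows with manager_id in {11,12}; recursion stops.
SUM(lvl) = 0 + 1 + 1 + 2 + 2 + 2 + 3 + 3 + 3 + 4 + 4 = 25.

25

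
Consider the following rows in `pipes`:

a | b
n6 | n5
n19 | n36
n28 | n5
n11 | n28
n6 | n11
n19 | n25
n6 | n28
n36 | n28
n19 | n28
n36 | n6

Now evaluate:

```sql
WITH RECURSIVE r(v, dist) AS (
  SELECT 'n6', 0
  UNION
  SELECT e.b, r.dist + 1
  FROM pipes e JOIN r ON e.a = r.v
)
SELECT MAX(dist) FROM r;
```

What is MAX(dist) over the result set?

3

Base: (n6, dist=0).
Iteration 1: edges from {n6} -> (n11, dist=1), (n28, dist=1), (n5, dist=1).
Iteration 2: edges from {n11,n28,n5} -> (n28, dist=2), (n5, dist=2).
Iteration 3: edges from {n28,n5} -> (n5, dist=3).
Iteration 4: no outgoing edges from {n5}; recursion stops.
dist values: 0, 1, 1, 1, 2, 2, 3; the maximum is 3.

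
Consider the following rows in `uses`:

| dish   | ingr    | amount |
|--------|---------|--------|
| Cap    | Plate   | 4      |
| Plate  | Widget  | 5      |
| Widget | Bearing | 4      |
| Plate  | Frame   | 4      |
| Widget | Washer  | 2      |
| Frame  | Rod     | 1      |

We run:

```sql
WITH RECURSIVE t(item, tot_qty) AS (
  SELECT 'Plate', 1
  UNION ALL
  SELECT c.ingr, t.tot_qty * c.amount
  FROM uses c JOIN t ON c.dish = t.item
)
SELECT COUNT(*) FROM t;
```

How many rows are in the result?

Base: (Plate, tot_qty=1).
Iteration 1: components of {Plate} -> Frame = 1*4 = 4, Widget = 1*5 = 5.
Iteration 2: components of {Frame,Widget} -> Bearing = 5*4 = 20, Rod = 4*1 = 4, Washer = 5*2 = 10.
Iteration 3: no further components; recursion stops.
Total rows emitted: 6.

6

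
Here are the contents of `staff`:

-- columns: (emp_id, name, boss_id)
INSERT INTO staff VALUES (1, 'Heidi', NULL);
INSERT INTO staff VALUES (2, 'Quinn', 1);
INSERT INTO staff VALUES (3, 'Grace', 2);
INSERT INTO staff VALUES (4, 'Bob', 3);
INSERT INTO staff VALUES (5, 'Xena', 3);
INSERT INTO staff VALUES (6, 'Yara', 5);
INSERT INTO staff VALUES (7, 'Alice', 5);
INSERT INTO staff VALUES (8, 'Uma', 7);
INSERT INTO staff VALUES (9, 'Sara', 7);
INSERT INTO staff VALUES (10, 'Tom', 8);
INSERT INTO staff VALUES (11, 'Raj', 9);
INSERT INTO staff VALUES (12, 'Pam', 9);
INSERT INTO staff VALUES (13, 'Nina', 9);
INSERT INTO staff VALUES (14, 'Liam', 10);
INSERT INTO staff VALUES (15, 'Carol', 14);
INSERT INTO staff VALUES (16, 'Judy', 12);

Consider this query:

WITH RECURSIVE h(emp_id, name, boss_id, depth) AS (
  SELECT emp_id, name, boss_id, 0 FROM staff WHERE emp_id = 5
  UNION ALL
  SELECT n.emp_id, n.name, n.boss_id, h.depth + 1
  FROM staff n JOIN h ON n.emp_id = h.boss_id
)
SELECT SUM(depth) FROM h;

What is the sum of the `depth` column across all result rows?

Base: emp_id=5 (Xena), boss_id=3, depth 0.
Iteration 1: join on emp_id=3 -> Grace (id 3, boss_id=2, depth 1).
Iteration 2: join on emp_id=2 -> Quinn (id 2, boss_id=1, depth 2).
Iteration 3: join on emp_id=1 -> Heidi (id 1, boss_id=NULL, depth 3).
Iteration 4: boss_id is NULL; no match; recursion stops.
SUM(depth) = 0 + 1 + 2 + 3 = 6.

6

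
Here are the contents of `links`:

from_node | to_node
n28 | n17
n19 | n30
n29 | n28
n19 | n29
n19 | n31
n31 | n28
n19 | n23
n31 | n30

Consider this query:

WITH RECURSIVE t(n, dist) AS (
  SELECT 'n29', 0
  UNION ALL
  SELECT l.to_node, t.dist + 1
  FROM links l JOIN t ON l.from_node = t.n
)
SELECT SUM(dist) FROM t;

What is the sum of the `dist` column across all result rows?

3

Base: (n29, dist=0).
Iteration 1: edges from {n29} -> (n28, dist=1).
Iteration 2: edges from {n28} -> (n17, dist=2).
Iteration 3: no outgoing edges from {n17}; recursion stops.
SUM(dist) = 0 + 1 + 2 = 3.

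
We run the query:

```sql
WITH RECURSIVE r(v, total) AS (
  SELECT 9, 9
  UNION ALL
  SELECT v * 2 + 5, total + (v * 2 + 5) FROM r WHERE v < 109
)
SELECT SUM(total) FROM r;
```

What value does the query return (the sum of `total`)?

723

Base: v=9, total=9.
Iteration 1: 9 < 109 holds -> v = 9 * 2 + 5 = 23, total = 9 + 23 = 32.
Iteration 2: 23 < 109 holds -> v = 23 * 2 + 5 = 51, total = 32 + 51 = 83.
Iteration 3: 51 < 109 holds -> v = 51 * 2 + 5 = 107, total = 83 + 107 = 190.
Iteration 4: 107 < 109 holds -> v = 107 * 2 + 5 = 219, total = 190 + 219 = 409.
Iteration 5: 219 < 109 fails; recursion stops.
SUM(total) = 9 + 32 + 83 + 190 + 409 = 723.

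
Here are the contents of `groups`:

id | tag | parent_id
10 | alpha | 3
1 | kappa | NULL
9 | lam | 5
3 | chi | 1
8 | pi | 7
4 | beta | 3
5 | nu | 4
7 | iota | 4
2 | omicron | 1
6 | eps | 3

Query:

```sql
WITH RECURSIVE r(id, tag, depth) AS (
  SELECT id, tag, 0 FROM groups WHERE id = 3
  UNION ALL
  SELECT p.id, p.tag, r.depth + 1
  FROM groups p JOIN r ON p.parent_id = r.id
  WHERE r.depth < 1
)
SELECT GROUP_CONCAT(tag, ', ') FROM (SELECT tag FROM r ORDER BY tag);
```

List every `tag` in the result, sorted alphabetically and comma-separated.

Base: id=3 (chi) at depth 0.
Iteration 1: rows with parent_id in {3} -> beta (id 4, depth 1), eps (id 6, depth 1), alpha (id 10, depth 1).
Iteration 2: depth < 1 fails for all current rows; recursion stops.

alpha, beta, chi, eps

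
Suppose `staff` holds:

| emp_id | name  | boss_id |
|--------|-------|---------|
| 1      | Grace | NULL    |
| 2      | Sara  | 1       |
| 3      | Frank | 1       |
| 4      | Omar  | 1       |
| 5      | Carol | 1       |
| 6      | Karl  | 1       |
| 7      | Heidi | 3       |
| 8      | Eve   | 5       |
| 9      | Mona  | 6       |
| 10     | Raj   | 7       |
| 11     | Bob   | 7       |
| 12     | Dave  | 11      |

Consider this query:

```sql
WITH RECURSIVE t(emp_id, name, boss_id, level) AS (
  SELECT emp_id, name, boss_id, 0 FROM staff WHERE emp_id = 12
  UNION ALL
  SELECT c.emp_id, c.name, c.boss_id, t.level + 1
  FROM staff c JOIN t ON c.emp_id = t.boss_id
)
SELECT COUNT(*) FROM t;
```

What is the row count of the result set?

5

Base: emp_id=12 (Dave), boss_id=11, level 0.
Iteration 1: join on emp_id=11 -> Bob (id 11, boss_id=7, level 1).
Iteration 2: join on emp_id=7 -> Heidi (id 7, boss_id=3, level 2).
Iteration 3: join on emp_id=3 -> Frank (id 3, boss_id=1, level 3).
Iteration 4: join on emp_id=1 -> Grace (id 1, boss_id=NULL, level 4).
Iteration 5: boss_id is NULL; no match; recursion stops.
Total rows emitted: 5.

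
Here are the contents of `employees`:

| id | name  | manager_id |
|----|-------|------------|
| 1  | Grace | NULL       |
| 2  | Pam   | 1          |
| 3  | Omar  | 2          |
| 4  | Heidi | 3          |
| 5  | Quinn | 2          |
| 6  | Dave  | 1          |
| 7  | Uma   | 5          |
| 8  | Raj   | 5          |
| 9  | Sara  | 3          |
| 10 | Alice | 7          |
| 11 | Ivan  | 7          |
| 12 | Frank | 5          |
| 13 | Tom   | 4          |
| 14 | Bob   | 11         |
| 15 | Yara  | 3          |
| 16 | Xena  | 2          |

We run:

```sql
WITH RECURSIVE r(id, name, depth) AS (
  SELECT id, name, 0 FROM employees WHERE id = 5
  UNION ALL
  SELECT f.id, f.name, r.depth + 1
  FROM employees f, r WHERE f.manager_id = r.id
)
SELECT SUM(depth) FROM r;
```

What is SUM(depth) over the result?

10

Base: id=5 (Quinn) at depth 0.
Iteration 1: rows with manager_id in {5} -> Uma (id 7, depth 1), Raj (id 8, depth 1), Frank (id 12, depth 1).
Iteration 2: rows with manager_id in {7,8,12} -> Alice (id 10, depth 2), Ivan (id 11, depth 2).
Iteration 3: rows with manager_id in {10,11} -> Bob (id 14, depth 3).
Iteration 4: no rows with manager_id in {14}; recursion stops.
SUM(depth) = 0 + 1 + 1 + 1 + 2 + 2 + 3 = 10.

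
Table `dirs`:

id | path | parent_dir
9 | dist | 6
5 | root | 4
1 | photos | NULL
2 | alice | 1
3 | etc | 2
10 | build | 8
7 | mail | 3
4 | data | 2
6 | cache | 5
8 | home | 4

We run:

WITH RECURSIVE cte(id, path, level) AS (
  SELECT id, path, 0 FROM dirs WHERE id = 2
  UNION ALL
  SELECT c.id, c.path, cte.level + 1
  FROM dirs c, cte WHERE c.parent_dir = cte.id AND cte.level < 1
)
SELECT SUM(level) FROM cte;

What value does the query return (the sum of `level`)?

2

Base: id=2 (alice) at level 0.
Iteration 1: rows with parent_dir in {2} -> etc (id 3, level 1), data (id 4, level 1).
Iteration 2: level < 1 fails for all current rows; recursion stops.
SUM(level) = 0 + 1 + 1 = 2.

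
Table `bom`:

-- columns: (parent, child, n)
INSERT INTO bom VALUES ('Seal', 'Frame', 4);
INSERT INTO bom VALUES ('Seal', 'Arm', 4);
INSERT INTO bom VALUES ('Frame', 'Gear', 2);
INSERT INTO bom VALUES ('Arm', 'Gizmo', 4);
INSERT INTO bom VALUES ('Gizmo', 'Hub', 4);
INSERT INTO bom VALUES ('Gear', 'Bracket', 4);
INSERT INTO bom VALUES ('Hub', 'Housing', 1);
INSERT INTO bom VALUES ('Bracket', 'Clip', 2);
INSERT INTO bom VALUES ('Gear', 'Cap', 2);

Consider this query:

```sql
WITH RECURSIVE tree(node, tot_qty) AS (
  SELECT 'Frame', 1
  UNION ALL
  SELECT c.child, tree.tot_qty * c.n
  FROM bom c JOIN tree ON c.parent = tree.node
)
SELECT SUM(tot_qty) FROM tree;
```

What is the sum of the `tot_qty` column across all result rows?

Base: (Frame, tot_qty=1).
Iteration 1: components of {Frame} -> Gear = 1*2 = 2.
Iteration 2: components of {Gear} -> Bracket = 2*4 = 8, Cap = 2*2 = 4.
Iteration 3: components of {Bracket,Cap} -> Clip = 8*2 = 16.
Iteration 4: no further components; recursion stops.
SUM(tot_qty) = 1 + 2 + 8 + 4 + 16 = 31.

31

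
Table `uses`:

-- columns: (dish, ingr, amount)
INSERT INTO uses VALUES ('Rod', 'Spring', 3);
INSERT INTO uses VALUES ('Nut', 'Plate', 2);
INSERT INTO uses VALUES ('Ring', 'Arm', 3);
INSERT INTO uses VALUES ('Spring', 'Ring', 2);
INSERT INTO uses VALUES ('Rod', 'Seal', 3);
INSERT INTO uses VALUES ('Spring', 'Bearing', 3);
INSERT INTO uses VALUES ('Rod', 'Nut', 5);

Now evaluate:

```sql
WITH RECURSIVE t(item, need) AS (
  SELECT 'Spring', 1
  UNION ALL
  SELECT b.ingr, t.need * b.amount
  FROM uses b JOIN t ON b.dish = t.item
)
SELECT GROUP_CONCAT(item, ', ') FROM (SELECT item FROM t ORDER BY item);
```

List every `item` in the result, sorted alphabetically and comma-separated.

Arm, Bearing, Ring, Spring

Base: (Spring, need=1).
Iteration 1: components of {Spring} -> Bearing = 1*3 = 3, Ring = 1*2 = 2.
Iteration 2: components of {Bearing,Ring} -> Arm = 2*3 = 6.
Iteration 3: no further components; recursion stops.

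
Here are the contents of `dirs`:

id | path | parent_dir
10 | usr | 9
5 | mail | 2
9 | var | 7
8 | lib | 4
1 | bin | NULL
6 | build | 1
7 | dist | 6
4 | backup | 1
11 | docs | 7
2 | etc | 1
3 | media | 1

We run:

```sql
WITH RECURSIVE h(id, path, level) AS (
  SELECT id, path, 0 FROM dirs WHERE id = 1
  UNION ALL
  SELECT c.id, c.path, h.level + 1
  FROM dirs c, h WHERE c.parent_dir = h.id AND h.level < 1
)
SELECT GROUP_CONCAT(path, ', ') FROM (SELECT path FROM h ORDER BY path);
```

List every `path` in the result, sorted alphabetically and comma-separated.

Base: id=1 (bin) at level 0.
Iteration 1: rows with parent_dir in {1} -> etc (id 2, level 1), media (id 3, level 1), backup (id 4, level 1), build (id 6, level 1).
Iteration 2: level < 1 fails for all current rows; recursion stops.

backup, bin, build, etc, media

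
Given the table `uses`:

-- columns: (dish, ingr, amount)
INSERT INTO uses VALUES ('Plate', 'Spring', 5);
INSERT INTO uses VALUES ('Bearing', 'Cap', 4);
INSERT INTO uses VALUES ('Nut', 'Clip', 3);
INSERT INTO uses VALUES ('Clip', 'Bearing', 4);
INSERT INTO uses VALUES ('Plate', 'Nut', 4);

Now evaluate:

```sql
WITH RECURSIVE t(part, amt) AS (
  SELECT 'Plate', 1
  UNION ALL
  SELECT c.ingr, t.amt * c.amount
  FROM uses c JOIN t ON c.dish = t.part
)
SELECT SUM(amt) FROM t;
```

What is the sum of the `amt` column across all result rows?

262

Base: (Plate, amt=1).
Iteration 1: components of {Plate} -> Nut = 1*4 = 4, Spring = 1*5 = 5.
Iteration 2: components of {Nut,Spring} -> Clip = 4*3 = 12.
Iteration 3: components of {Clip} -> Bearing = 12*4 = 48.
Iteration 4: components of {Bearing} -> Cap = 48*4 = 192.
Iteration 5: no further components; recursion stops.
SUM(amt) = 1 + 5 + 4 + 12 + 48 + 192 = 262.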